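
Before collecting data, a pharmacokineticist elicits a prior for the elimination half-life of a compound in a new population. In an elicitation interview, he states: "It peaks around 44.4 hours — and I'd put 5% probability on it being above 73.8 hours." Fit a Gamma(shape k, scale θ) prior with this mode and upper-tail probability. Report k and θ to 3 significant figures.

k ≈ 11.8, θ ≈ 4.1

Gamma(k,θ) with k>1 has mode (k−1)θ, so θ = 44.4/(k−1).
Need P(X < 73.8) = 0.95 with θ tied to k this way. Start at k = 2, θ = 44.4: P(X<73.8) ≈ 0.495.
Too low — raise k to concentrate. Iterating converges to k ≈ 11.8.
Then θ = 44.4/(11.8−1) ≈ 4.1.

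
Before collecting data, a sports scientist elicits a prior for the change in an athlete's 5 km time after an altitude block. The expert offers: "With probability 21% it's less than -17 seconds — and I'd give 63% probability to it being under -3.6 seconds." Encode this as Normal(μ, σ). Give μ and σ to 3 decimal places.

μ = -7.507, σ = 11.772

The p-quantile of Normal(μ,σ) is μ + z_p·σ, with z_{0.21} = -0.8064 and z_{0.63} = 0.3319.
Eliminate σ: μ = (z₂·x₁ − z₁·x₂)/(z₂ − z₁) = (0.3319·-17 − (-0.8064)·-3.6)/1.138 = -7.507.
Then σ = (x₂ − x₁)/(z₂ − z₁) = (-3.6 − -17)/1.138 = 11.772.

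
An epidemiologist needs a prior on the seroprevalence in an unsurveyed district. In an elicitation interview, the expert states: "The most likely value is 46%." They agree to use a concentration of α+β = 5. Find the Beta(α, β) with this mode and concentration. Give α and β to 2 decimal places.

α = 2.38, β = 2.62

For α,β > 1 the Beta mode is (α−1)/(α+β−2). With α+β = 5, the mode is (α−1)/3.
Set (α−1)/3 = 0.46 → α = 1 + 0.46·3 = 2.38.
β = 5 − α = 2.62.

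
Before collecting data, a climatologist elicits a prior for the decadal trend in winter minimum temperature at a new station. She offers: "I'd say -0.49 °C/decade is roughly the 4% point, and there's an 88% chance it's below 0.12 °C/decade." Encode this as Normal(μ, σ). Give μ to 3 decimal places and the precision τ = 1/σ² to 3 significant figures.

μ = -0.125, τ = 23

The p-quantile of Normal(μ,σ) is μ + z_p·σ, with z_{0.04} = -1.751 and z_{0.88} = 1.175.
Eliminate σ: μ = (z₂·x₁ − z₁·x₂)/(z₂ − z₁) = (1.175·-0.49 − (-1.751)·0.12)/2.926 = -0.125.
Then σ = (x₂ − x₁)/(z₂ − z₁) = (0.12 − -0.49)/2.926 = 0.208.
Precision τ = 1/σ² = 1/0.2085² = 23.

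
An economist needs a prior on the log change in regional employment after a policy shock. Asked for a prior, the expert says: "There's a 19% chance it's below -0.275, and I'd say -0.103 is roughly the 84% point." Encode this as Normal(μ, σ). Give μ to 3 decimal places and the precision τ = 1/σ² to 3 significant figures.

μ = -0.194, τ = 119

The p-quantile of Normal(μ,σ) is μ + z_p·σ, with z_{0.19} = -0.8779 and z_{0.84} = 0.9945.
Eliminate σ: μ = (z₂·x₁ − z₁·x₂)/(z₂ − z₁) = (0.9945·-0.275 − (-0.8779)·-0.103)/1.872 = -0.194.
Then σ = (x₂ − x₁)/(z₂ − z₁) = (-0.103 − -0.275)/1.872 = 0.092.
Precision τ = 1/σ² = 1/0.09186² = 119.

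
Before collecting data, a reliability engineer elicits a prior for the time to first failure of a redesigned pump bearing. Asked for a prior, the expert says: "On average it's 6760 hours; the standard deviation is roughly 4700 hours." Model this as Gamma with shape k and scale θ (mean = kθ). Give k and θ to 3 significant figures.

k ≈ 2.07, θ ≈ 3270

For Gamma(k, scale θ): mean = kθ, variance = kθ², so CV = 1/√k.
CV = SD/mean = 4700/6760 = 0.6953, hence k = 1/CV² = 2.07.
Then θ = mean/k = 6760/2.07 = 3270.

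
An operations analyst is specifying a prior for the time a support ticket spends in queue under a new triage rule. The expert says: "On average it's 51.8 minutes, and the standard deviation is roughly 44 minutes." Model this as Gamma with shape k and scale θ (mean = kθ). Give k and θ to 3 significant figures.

k ≈ 1.39, θ ≈ 37.4

For Gamma(k, scale θ): mean = kθ, variance = kθ², so CV = 1/√k.
CV = SD/mean = 44/51.8 = 0.8494, hence k = 1/CV² = 1.39.
Then θ = mean/k = 51.8/1.39 = 37.4.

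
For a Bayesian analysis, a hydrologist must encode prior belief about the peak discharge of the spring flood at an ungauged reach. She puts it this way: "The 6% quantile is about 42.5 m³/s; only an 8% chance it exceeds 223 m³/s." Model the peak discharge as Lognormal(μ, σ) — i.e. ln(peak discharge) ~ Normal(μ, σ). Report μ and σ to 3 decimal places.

μ ≈ 4.620, σ ≈ 0.560

If T ~ Lognormal(μ,σ) then ln T ~ Normal(μ,σ), so the p-quantile of ln T is μ + z_p·σ.
ln(42.5) = 3.75 and ln(223) = 5.407; z_{0.06} = -1.555, z_{0.92} = 1.405.
σ = (5.407 − 3.75)/(1.405 − (-1.555)) = 0.560.
μ = 3.75 − (-1.555)·0.560 = 4.620.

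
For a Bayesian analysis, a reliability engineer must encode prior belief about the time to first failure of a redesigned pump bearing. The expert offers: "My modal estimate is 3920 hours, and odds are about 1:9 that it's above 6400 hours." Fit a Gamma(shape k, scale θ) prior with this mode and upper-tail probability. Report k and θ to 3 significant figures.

k ≈ 8.84, θ ≈ 500

Gamma(k,θ) with k>1 has mode (k−1)θ, so θ = 3920/(k−1).
Need P(X < 6400) = 0.9 with θ tied to k this way. Start at k = 2, θ = 3920: P(X<6400) ≈ 0.486.
Too low — raise k to concentrate. Iterating converges to k ≈ 8.84.
Then θ = 3920/(8.84−1) ≈ 500.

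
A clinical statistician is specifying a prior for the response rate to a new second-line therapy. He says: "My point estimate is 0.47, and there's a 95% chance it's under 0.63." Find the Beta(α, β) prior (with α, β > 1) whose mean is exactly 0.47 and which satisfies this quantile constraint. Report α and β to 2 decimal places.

α ≈ 12.17, β ≈ 13.72

With mean 0.47 fixed, write α = 0.47s, β = 0.53s where s = α+β.
Need P(θ < 0.63) = 0.95 under Beta(0.47s, 0.53s). Normal approximation: (q−m)/√(m(1−m)/s) ≈ z_{0.95} = 1.64, so s ≈ 0.47·0.53·(1.64)²/(0.63−0.47)² = 26.3.
At s = 26.3: P(θ<0.63) ≈ 0.951. Adjusting to match 0.95 gives s ≈ 25.88.
So α = 0.47·25.88 ≈ 12.17, β = 0.53·25.88 ≈ 13.72.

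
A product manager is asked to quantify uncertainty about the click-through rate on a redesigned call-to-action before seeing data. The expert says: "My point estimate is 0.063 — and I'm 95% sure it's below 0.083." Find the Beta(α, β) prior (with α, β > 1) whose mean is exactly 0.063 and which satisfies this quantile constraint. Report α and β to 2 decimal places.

α ≈ 27.97, β ≈ 416.06

With mean 0.063 fixed, write α = 0.063s, β = 0.937s where s = α+β.
Need P(θ < 0.083) = 0.95 under Beta(0.063s, 0.937s). Normal approximation: (q−m)/√(m(1−m)/s) ≈ z_{0.95} = 1.64, so s ≈ 0.063·0.937·(1.64)²/(0.083−0.063)² = 399.3.
At s = 399.3: P(θ<0.083) ≈ 0.941. Adjusting to match 0.95 gives s ≈ 444.03.
So α = 0.063·444.03 ≈ 27.97, β = 0.937·444.03 ≈ 416.06.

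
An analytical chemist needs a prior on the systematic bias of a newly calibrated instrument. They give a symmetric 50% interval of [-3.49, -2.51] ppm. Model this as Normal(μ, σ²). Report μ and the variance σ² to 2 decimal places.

A symmetric 50% interval runs μ ± z·σ with z = 0.6745.
Half-width = 0.49, so σ = 0.49/0.6745 = 0.726 and σ² = 0.53.
μ is the interval midpoint, -3.00.

μ = -3.00, σ² = 0.53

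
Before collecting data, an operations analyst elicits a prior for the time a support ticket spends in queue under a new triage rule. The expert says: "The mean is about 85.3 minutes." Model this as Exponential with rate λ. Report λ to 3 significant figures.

λ ≈ 0.0117

Exponential mean = 1/λ, so λ = 1/85.3 = 0.0117.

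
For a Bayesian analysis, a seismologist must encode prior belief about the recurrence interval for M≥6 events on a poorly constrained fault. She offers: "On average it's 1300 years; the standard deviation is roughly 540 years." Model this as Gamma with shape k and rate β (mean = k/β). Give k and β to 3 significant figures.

For Gamma(k, rate β): mean = k/β, variance = k/β², so CV = 1/√k.
CV = SD/mean = 540/1300 = 0.4154, hence k = 1/CV² = 5.8.
Then β = k/mean = 5.8/1300 = 0.00446.

k ≈ 5.8, β ≈ 0.00446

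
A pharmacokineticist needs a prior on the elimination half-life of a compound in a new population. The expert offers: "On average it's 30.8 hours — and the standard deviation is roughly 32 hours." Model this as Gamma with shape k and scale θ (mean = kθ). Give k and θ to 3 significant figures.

k ≈ 0.926, θ ≈ 33.2

For Gamma(k, scale θ): mean = kθ, variance = kθ², so CV = 1/√k.
CV = SD/mean = 32/30.8 = 1.039, hence k = 1/CV² = 0.926.
Then θ = mean/k = 30.8/0.926 = 33.2.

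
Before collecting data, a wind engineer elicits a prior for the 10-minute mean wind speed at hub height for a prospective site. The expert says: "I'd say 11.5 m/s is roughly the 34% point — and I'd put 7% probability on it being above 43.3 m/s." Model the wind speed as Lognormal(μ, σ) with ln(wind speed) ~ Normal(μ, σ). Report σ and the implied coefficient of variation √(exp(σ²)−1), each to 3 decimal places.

σ ≈ 0.702, CV ≈ 0.798

If T ~ Lognormal(μ,σ) then ln T ~ Normal(μ,σ), so the p-quantile of ln T is μ + z_p·σ.
ln(11.5) = 2.442 and ln(43.3) = 3.768; z_{0.34} = -0.4125, z_{0.93} = 1.476.
σ = (3.768 − 2.442)/(1.476 − (-0.4125)) = 0.702.
μ = 2.442 − (-0.4125)·0.702 = 2.732.
CV = √(exp(σ²)−1) = √(exp(0.4930)−1) = 0.798.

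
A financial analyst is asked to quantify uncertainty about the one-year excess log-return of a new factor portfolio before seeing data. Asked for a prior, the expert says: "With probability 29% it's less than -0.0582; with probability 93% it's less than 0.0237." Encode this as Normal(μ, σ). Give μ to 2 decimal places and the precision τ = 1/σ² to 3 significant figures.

μ = -0.04, τ = 614

The p-quantile of Normal(μ,σ) is μ + z_p·σ, with z_{0.29} = -0.5534 and z_{0.93} = 1.476.
Eliminate σ: μ = (z₂·x₁ − z₁·x₂)/(z₂ − z₁) = (1.476·-0.0582 − (-0.5534)·0.0237)/2.029 = -0.04.
Then σ = (x₂ − x₁)/(z₂ − z₁) = (0.0237 − -0.0582)/2.029 = 0.04.
Precision τ = 1/σ² = 1/0.04036² = 614.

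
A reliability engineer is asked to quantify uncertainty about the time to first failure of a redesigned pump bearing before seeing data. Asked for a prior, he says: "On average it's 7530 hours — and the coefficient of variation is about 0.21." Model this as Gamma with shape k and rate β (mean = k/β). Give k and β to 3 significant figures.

For Gamma(k, rate β): mean = k/β, variance = k/β², so CV = 1/√k.
CV = 0.21, hence k = 1/CV² = 22.7.
Then β = k/mean = 22.7/7530 = 0.00301.

k ≈ 22.7, β ≈ 0.00301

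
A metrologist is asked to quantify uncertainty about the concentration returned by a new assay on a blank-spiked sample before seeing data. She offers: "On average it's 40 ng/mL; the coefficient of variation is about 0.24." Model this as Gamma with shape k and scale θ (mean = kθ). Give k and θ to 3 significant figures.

For Gamma(k, scale θ): mean = kθ, variance = kθ², so CV = 1/√k.
CV = 0.24, hence k = 1/CV² = 17.4.
Then θ = mean/k = 40/17.4 = 2.3.

k ≈ 17.4, θ ≈ 2.3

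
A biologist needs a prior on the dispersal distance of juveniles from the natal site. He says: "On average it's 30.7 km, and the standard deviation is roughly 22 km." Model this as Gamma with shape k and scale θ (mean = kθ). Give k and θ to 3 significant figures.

k ≈ 1.95, θ ≈ 15.8

For Gamma(k, scale θ): mean = kθ, variance = kθ², so CV = 1/√k.
CV = SD/mean = 22/30.7 = 0.7166, hence k = 1/CV² = 1.95.
Then θ = mean/k = 30.7/1.95 = 15.8.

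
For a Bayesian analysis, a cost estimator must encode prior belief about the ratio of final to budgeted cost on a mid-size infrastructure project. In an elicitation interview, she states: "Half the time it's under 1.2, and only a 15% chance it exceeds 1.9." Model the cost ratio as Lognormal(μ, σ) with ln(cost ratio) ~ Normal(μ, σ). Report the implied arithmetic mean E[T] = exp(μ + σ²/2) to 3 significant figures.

If T ~ Lognormal(μ,σ) then ln T ~ Normal(μ,σ), so the p-quantile of ln T is μ + z_p·σ.
ln(1.2) = 0.1823 and ln(1.9) = 0.6419; z_{0.5} = 0, z_{0.85} = 1.036.
σ = (0.6419 − 0.1823)/(1.036 − (0)) = 0.443.
μ = 0.1823 − (0)·0.443 = 0.182.
E[T] = exp(μ + σ²/2) = exp(0.182 + 0.0983) = 1.32.

E[T] ≈ 1.32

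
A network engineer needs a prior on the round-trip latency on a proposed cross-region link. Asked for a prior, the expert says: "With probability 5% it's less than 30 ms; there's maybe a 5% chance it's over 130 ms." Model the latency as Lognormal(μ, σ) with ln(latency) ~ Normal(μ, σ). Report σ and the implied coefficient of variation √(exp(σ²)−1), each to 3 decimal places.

If T ~ Lognormal(μ,σ) then ln T ~ Normal(μ,σ), so the p-quantile of ln T is μ + z_p·σ.
ln(30) = 3.401 and ln(130) = 4.868; z_{0.05} = -1.645, z_{0.95} = 1.645.
σ = (4.868 − 3.401)/(1.645 − (-1.645)) = 0.446.
μ = 3.401 − (-1.645)·0.446 = 4.134.
CV = √(exp(σ²)−1) = √(exp(0.1987)−1) = 0.469.

σ ≈ 0.446, CV ≈ 0.469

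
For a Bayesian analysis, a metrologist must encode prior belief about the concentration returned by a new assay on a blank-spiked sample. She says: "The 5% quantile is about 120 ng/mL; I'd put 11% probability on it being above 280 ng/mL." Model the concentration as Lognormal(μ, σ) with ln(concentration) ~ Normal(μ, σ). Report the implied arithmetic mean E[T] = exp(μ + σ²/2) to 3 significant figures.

If T ~ Lognormal(μ,σ) then ln T ~ Normal(μ,σ), so the p-quantile of ln T is μ + z_p·σ.
ln(120) = 4.787 and ln(280) = 5.635; z_{0.05} = -1.645, z_{0.89} = 1.227.
σ = (5.635 − 4.787)/(1.227 − (-1.645)) = 0.295.
μ = 4.787 − (-1.645)·0.295 = 5.273.
E[T] = exp(μ + σ²/2) = exp(5.273 + 0.0435) = 204 ng/mL.

E[T] ≈ 204 ng/mL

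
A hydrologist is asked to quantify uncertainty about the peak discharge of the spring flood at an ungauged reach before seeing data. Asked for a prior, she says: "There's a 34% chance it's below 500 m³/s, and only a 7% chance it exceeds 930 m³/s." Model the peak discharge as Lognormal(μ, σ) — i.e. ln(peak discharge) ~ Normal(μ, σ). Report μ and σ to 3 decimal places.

If T ~ Lognormal(μ,σ) then ln T ~ Normal(μ,σ), so the p-quantile of ln T is μ + z_p·σ.
ln(500) = 6.215 and ln(930) = 6.835; z_{0.34} = -0.4125, z_{0.93} = 1.476.
σ = (6.835 − 6.215)/(1.476 − (-0.4125)) = 0.329.
μ = 6.215 − (-0.4125)·0.329 = 6.350.

μ ≈ 6.350, σ ≈ 0.329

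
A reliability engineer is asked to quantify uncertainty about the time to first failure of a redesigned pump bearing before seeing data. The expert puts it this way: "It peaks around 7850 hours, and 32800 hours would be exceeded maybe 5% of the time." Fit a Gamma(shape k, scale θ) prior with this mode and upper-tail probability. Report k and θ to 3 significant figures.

k ≈ 2.22, θ ≈ 6440

Gamma(k,θ) with k>1 has mode (k−1)θ, so θ = 7850/(k−1).
Need P(X < 32800) = 0.95 with θ tied to k this way. Start at k = 2, θ = 7850: P(X<32800) ≈ 0.921.
Too low — raise k to concentrate. Iterating converges to k ≈ 2.22.
Then θ = 7850/(2.22−1) ≈ 6440.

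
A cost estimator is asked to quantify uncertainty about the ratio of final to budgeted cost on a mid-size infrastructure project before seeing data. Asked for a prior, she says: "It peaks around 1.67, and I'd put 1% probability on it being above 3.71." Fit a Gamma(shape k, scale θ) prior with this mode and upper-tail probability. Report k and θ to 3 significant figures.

k ≈ 8.55, θ ≈ 0.221

Gamma(k,θ) with k>1 has mode (k−1)θ, so θ = 1.67/(k−1).
Need P(X < 3.71) = 0.99 with θ tied to k this way. Start at k = 2, θ = 1.67: P(X<3.71) ≈ 0.651.
Too low — raise k to concentrate. Iterating converges to k ≈ 8.55.
Then θ = 1.67/(8.55−1) ≈ 0.221.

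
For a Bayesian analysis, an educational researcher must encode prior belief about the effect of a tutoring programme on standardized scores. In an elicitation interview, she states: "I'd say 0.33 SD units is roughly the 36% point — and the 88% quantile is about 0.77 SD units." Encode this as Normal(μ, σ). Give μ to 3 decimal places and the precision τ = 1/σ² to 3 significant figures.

μ = 0.433, τ = 12.1

The p-quantile of Normal(μ,σ) is μ + z_p·σ, with z_{0.36} = -0.3585 and z_{0.88} = 1.175.
Eliminate σ: μ = (z₂·x₁ − z₁·x₂)/(z₂ − z₁) = (1.175·0.33 − (-0.3585)·0.77)/1.533 = 0.433.
Then σ = (x₂ − x₁)/(z₂ − z₁) = (0.77 − 0.33)/1.533 = 0.287.
Precision τ = 1/σ² = 1/0.2869² = 12.1.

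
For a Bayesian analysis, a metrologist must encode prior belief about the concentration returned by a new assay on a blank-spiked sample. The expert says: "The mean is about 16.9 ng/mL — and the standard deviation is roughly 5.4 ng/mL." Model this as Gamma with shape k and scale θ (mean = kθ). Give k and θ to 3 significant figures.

k ≈ 9.79, θ ≈ 1.73

For Gamma(k, scale θ): mean = kθ, variance = kθ², so CV = 1/√k.
CV = SD/mean = 5.4/16.9 = 0.3195, hence k = 1/CV² = 9.79.
Then θ = mean/k = 16.9/9.79 = 1.73.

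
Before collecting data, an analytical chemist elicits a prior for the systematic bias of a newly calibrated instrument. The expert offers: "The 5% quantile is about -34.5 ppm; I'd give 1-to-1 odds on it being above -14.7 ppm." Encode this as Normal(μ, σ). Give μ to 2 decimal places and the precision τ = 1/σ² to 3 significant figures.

The p-quantile of Normal(μ,σ) is μ + z_p·σ, with z_{0.05} = -1.645 and z_{0.5} = 0.
Eliminate σ: μ = (z₂·x₁ − z₁·x₂)/(z₂ − z₁) = (0·-34.5 − (-1.645)·-14.7)/1.645 = -14.70.
Then σ = (x₂ − x₁)/(z₂ − z₁) = (-14.7 − -34.5)/1.645 = 12.04.
Precision τ = 1/σ² = 1/12.04² = 0.0069.

μ = -14.70, τ = 0.0069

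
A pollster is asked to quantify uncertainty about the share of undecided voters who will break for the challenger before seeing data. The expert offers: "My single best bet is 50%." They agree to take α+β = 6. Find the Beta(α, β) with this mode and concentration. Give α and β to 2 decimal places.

For α,β > 1 the Beta mode is (α−1)/(α+β−2). With α+β = 6, the mode is (α−1)/4.
Set (α−1)/4 = 0.5 → α = 1 + 0.5·4 = 3.00.
β = 6 − α = 3.00.

α = 3.00, β = 3.00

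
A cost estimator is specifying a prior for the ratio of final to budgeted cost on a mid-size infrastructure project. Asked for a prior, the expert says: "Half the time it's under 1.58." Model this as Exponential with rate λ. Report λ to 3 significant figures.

Exponential median = ln 2 / λ, so λ = ln 2 / 1.58 = 0.439.

λ ≈ 0.439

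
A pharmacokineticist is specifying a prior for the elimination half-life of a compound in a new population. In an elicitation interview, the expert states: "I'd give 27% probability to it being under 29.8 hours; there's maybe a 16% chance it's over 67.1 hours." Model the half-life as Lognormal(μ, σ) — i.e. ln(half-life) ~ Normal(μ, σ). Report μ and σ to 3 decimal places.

μ ≈ 3.704, σ ≈ 0.505

If T ~ Lognormal(μ,σ) then ln T ~ Normal(μ,σ), so the p-quantile of ln T is μ + z_p·σ.
ln(29.8) = 3.395 and ln(67.1) = 4.206; z_{0.27} = -0.6128, z_{0.84} = 0.9945.
σ = (4.206 − 3.395)/(0.9945 − (-0.6128)) = 0.505.
μ = 3.395 − (-0.6128)·0.505 = 3.704.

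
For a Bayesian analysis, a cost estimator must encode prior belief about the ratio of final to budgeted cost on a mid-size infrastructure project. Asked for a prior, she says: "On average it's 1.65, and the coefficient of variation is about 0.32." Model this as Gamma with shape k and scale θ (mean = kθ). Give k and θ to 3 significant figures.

For Gamma(k, scale θ): mean = kθ, variance = kθ², so CV = 1/√k.
CV = 0.32, hence k = 1/CV² = 9.77.
Then θ = mean/k = 1.65/9.77 = 0.169.

k ≈ 9.77, θ ≈ 0.169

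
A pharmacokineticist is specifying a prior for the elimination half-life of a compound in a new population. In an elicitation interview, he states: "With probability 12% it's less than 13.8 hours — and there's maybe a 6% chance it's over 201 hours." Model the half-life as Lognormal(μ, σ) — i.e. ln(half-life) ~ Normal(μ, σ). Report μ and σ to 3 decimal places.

μ ≈ 3.778, σ ≈ 0.981

If T ~ Lognormal(μ,σ) then ln T ~ Normal(μ,σ), so the p-quantile of ln T is μ + z_p·σ.
ln(13.8) = 2.625 and ln(201) = 5.303; z_{0.12} = -1.175, z_{0.94} = 1.555.
σ = (5.303 − 2.625)/(1.555 − (-1.175)) = 0.981.
μ = 2.625 − (-1.175)·0.981 = 3.778.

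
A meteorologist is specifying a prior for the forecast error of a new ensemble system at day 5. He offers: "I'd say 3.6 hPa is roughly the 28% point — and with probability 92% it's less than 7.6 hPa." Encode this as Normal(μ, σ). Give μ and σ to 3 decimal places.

μ = 4.773, σ = 2.012

The p-quantile of Normal(μ,σ) is μ + z_p·σ, with z_{0.28} = -0.5828 and z_{0.92} = 1.405.
Eliminate σ: μ = (z₂·x₁ − z₁·x₂)/(z₂ − z₁) = (1.405·3.6 − (-0.5828)·7.6)/1.988 = 4.773.
Then σ = (x₂ − x₁)/(z₂ − z₁) = (7.6 − 3.6)/1.988 = 2.012.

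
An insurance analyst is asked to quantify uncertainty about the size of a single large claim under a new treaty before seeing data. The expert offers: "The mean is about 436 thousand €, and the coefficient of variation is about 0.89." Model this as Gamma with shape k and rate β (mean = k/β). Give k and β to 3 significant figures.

k ≈ 1.26, β ≈ 0.0029

For Gamma(k, rate β): mean = k/β, variance = k/β², so CV = 1/√k.
CV = 0.89, hence k = 1/CV² = 1.26.
Then β = k/mean = 1.26/436 = 0.0029.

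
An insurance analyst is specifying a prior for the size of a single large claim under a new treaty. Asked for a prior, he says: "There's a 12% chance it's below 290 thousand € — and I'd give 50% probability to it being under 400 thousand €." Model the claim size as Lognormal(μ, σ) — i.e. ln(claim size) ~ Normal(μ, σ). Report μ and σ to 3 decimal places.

μ ≈ 5.991, σ ≈ 0.274

If T ~ Lognormal(μ,σ) then ln T ~ Normal(μ,σ), so the p-quantile of ln T is μ + z_p·σ.
ln(290) = 5.67 and ln(400) = 5.991; z_{0.12} = -1.175, z_{0.5} = 0.
σ = (5.991 − 5.67)/(0 − (-1.175)) = 0.274.
μ = 5.67 − (-1.175)·0.274 = 5.991.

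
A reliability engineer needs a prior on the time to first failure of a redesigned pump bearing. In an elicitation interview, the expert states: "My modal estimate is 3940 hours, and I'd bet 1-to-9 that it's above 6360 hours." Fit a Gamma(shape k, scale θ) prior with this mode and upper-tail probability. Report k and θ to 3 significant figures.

k ≈ 9.2, θ ≈ 480

Gamma(k,θ) with k>1 has mode (k−1)θ, so θ = 3940/(k−1).
Need P(X < 6360) = 0.9 with θ tied to k this way. Start at k = 2, θ = 3940: P(X<6360) ≈ 0.480.
Too low — raise k to concentrate. Iterating converges to k ≈ 9.2.
Then θ = 3940/(9.2−1) ≈ 480.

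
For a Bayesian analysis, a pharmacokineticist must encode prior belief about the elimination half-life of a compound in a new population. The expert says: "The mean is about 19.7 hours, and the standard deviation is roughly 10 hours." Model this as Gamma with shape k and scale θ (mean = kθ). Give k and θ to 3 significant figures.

For Gamma(k, scale θ): mean = kθ, variance = kθ², so CV = 1/√k.
CV = SD/mean = 10/19.7 = 0.5076, hence k = 1/CV² = 3.88.
Then θ = mean/k = 19.7/3.88 = 5.08.

k ≈ 3.88, θ ≈ 5.08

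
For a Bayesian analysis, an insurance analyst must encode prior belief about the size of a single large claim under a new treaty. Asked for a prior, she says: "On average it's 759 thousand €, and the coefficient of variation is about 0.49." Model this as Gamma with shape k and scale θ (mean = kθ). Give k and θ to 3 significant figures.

For Gamma(k, scale θ): mean = kθ, variance = kθ², so CV = 1/√k.
CV = 0.49, hence k = 1/CV² = 4.16.
Then θ = mean/k = 759/4.16 = 182.

k ≈ 4.16, θ ≈ 182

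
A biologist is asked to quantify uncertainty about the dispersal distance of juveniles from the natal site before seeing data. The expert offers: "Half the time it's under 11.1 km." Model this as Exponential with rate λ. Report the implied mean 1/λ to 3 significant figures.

mean ≈ 16 km

Exponential median = ln 2 / λ, so λ = ln 2 / 11.1 = 0.0624.
Mean = 1/λ = 16 km.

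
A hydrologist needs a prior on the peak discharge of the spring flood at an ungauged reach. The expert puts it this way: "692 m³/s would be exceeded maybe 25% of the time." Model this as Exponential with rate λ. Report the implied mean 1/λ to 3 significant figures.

mean ≈ 499 m³/s

P(T > 692.0) = e^(−λ·692.0) = 0.25, so λ = −ln(0.25)/692.0 = 0.002.
Mean = 1/λ = 499 m³/s.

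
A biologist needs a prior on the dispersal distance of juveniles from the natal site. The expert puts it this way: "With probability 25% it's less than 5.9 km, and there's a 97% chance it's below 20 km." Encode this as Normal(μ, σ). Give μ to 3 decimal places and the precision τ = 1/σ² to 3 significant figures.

μ = 9.622, τ = 0.0328

For Normal(μ,σ), the p-quantile is μ + z_p·σ. Here z_{0.25} = -0.6745, z_{0.97} = 1.881.
So 5.9 = μ − 0.6745σ and 20 = μ + 1.881σ.
Subtracting: σ = (20 − 5.9)/(1.881 − (-0.6745)) = 5.518.
Then μ = 5.9 − (-0.6745)·5.518 = 9.622.
Precision τ = 1/σ² = 1/5.518² = 0.0328.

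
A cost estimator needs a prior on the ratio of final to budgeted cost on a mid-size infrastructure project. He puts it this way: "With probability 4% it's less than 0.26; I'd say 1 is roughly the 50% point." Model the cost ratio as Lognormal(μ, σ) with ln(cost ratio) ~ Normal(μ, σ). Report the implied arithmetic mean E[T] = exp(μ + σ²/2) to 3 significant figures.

E[T] ≈ 1.34

If T ~ Lognormal(μ,σ) then ln T ~ Normal(μ,σ), so the p-quantile of ln T is μ + z_p·σ.
ln(0.26) = -1.347 and ln(1) = 0; z_{0.04} = -1.751, z_{0.5} = 0.
σ = (0 − -1.347)/(0 − (-1.751)) = 0.769.
μ = -1.347 − (-1.751)·0.769 = 0.000.
E[T] = exp(μ + σ²/2) = exp(0.000 + 0.2960) = 1.34.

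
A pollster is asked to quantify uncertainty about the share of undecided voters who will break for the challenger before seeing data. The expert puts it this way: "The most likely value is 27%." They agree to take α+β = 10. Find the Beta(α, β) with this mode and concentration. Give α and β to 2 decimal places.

α = 3.16, β = 6.84

For α,β > 1 the Beta mode is (α−1)/(α+β−2). With α+β = 10, the mode is (α−1)/8.
Set (α−1)/8 = 0.27 → α = 1 + 0.27·8 = 3.16.
β = 10 − α = 6.84.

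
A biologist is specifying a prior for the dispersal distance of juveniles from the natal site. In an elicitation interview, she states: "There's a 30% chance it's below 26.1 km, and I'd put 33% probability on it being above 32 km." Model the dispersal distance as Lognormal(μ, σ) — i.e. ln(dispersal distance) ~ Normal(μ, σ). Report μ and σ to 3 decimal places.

If T ~ Lognormal(μ,σ) then ln T ~ Normal(μ,σ), so the p-quantile of ln T is μ + z_p·σ.
ln(26.1) = 3.262 and ln(32) = 3.466; z_{0.3} = -0.5244, z_{0.67} = 0.4399.
σ = (3.466 − 3.262)/(0.4399 − (-0.5244)) = 0.211.
μ = 3.262 − (-0.5244)·0.211 = 3.373.

μ ≈ 3.373, σ ≈ 0.211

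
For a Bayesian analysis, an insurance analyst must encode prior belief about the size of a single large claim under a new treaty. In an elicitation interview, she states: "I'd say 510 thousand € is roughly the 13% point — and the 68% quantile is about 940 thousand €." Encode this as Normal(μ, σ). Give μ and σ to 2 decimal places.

The p-quantile of Normal(μ,σ) is μ + z_p·σ, with z_{0.13} = -1.126 and z_{0.68} = 0.4677.
Eliminate σ: μ = (z₂·x₁ − z₁·x₂)/(z₂ − z₁) = (0.4677·510 − (-1.126)·940)/1.594 = 813.84.
Then σ = (x₂ − x₁)/(z₂ − z₁) = (940 − 510)/1.594 = 269.75.

μ = 813.84, σ = 269.75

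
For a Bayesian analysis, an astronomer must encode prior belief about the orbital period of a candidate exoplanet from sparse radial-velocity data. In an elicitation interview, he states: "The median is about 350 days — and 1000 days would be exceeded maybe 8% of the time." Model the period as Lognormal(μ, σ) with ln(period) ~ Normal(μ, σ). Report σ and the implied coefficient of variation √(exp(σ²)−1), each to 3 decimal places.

σ ≈ 0.747, CV ≈ 0.865

If T ~ Lognormal(μ,σ) then ln T ~ Normal(μ,σ), so the p-quantile of ln T is μ + z_p·σ.
ln(350) = 5.858 and ln(1000) = 6.908; z_{0.5} = 0, z_{0.92} = 1.405.
σ = (6.908 − 5.858)/(1.405 − (0)) = 0.747.
μ = 5.858 − (0)·0.747 = 5.858.
CV = √(exp(σ²)−1) = √(exp(0.5583)−1) = 0.865.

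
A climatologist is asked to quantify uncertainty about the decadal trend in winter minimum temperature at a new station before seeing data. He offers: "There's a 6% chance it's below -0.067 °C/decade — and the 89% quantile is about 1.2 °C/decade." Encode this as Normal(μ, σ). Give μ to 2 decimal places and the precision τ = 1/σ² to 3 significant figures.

μ = 0.64, τ = 4.82

For Normal(μ,σ), the p-quantile is μ + z_p·σ. Here z_{0.06} = -1.555, z_{0.89} = 1.227.
So -0.067 = μ − 1.555σ and 1.2 = μ + 1.227σ.
Subtracting: σ = (1.2 − -0.067)/(1.227 − (-1.555)) = 0.46.
Then μ = -0.067 − (-1.555)·0.46 = 0.64.
Precision τ = 1/σ² = 1/0.4555² = 4.82.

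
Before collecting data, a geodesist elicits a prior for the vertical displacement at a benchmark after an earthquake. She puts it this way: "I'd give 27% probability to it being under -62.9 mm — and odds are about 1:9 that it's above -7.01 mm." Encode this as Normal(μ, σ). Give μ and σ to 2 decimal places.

The p-quantile of Normal(μ,σ) is μ + z_p·σ, with z_{0.27} = -0.6128 and z_{0.9} = 1.282.
Eliminate σ: μ = (z₂·x₁ − z₁·x₂)/(z₂ − z₁) = (1.282·-62.9 − (-0.6128)·-7.01)/1.894 = -44.82.
Then σ = (x₂ − x₁)/(z₂ − z₁) = (-7.01 − -62.9)/1.894 = 29.50.

μ = -44.82, σ = 29.50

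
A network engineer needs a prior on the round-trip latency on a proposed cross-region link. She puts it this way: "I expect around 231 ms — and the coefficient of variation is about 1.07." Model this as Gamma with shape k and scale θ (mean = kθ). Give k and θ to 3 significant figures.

k ≈ 0.873, θ ≈ 264

For Gamma(k, scale θ): mean = kθ, variance = kθ², so CV = 1/√k.
CV = 1.07, hence k = 1/CV² = 0.873.
Then θ = mean/k = 231/0.873 = 264.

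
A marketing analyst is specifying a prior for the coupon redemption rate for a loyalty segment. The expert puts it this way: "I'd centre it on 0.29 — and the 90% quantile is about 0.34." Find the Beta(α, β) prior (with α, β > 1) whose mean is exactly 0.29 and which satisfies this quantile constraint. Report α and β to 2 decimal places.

α ≈ 40.11, β ≈ 98.20

With mean 0.29 fixed, write α = 0.29s, β = 0.71s where s = α+β.
Need P(θ < 0.34) = 0.9 under Beta(0.29s, 0.71s). Normal approximation: (q−m)/√(m(1−m)/s) ≈ z_{0.9} = 1.28, so s ≈ 0.29·0.71·(1.28)²/(0.34−0.29)² = 135.3.
At s = 135.3: P(θ<0.34) ≈ 0.898. Adjusting to match 0.9 gives s ≈ 138.31.
So α = 0.29·138.31 ≈ 40.11, β = 0.71·138.31 ≈ 98.20.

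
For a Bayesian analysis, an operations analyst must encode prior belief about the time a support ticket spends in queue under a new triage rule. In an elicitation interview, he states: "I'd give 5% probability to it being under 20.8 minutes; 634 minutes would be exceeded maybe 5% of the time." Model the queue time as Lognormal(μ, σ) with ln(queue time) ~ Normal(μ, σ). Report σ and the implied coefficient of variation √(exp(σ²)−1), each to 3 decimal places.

σ ≈ 1.039, CV ≈ 1.393

If T ~ Lognormal(μ,σ) then ln T ~ Normal(μ,σ), so the p-quantile of ln T is μ + z_p·σ.
ln(20.8) = 3.035 and ln(634) = 6.452; z_{0.05} = -1.645, z_{0.95} = 1.645.
σ = (6.452 − 3.035)/(1.645 − (-1.645)) = 1.039.
μ = 3.035 − (-1.645)·1.039 = 4.744.
CV = √(exp(σ²)−1) = √(exp(1.0789)−1) = 1.393.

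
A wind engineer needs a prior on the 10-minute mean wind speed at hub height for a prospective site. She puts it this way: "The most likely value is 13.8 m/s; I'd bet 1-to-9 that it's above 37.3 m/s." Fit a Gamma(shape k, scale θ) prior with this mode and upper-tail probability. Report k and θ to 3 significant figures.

k ≈ 2.94, θ ≈ 7.13

Gamma(k,θ) with k>1 has mode (k−1)θ, so θ = 13.8/(k−1).
Need P(X < 37.3) = 0.9 with θ tied to k this way. Start at k = 2, θ = 13.8: P(X<37.3) ≈ 0.752.
Too low — raise k to concentrate. Iterating converges to k ≈ 2.94.
Then θ = 13.8/(2.94−1) ≈ 7.13.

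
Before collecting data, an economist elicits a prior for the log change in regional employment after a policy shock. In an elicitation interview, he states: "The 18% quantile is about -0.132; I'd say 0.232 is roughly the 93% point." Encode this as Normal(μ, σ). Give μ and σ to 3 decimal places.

μ = 0.007, σ = 0.152

The p-quantile of Normal(μ,σ) is μ + z_p·σ, with z_{0.18} = -0.9154 and z_{0.93} = 1.476.
Eliminate σ: μ = (z₂·x₁ − z₁·x₂)/(z₂ − z₁) = (1.476·-0.132 − (-0.9154)·0.232)/2.391 = 0.007.
Then σ = (x₂ − x₁)/(z₂ − z₁) = (0.232 − -0.132)/2.391 = 0.152.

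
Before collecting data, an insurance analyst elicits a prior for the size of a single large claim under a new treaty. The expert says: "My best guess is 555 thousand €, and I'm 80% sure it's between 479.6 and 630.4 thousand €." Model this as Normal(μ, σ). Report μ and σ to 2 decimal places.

μ = 555.00, σ = 58.83

A symmetric 80% interval runs μ ± z·σ with z = 1.282.
Half-width = 75.4, so σ = 75.4/1.282 = 58.83.
μ is the stated best guess, 555.00.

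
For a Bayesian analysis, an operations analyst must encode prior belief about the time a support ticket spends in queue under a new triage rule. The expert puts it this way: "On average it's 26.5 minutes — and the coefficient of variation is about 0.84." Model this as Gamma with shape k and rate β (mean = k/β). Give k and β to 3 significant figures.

k ≈ 1.42, β ≈ 0.0535

For Gamma(k, rate β): mean = k/β, variance = k/β², so CV = 1/√k.
CV = 0.84, hence k = 1/CV² = 1.42.
Then β = k/mean = 1.42/26.5 = 0.0535.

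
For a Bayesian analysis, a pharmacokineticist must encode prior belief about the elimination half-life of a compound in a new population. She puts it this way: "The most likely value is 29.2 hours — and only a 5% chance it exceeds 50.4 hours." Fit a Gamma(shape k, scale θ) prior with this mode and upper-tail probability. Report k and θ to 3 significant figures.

Gamma(k,θ) with k>1 has mode (k−1)θ, so θ = 29.2/(k−1).
Need P(X < 50.4) = 0.95 with θ tied to k this way. Start at k = 2, θ = 29.2: P(X<50.4) ≈ 0.515.
Too low — raise k to concentrate. Iterating converges to k ≈ 10.4.
Then θ = 29.2/(10.4−1) ≈ 3.12.

k ≈ 10.4, θ ≈ 3.12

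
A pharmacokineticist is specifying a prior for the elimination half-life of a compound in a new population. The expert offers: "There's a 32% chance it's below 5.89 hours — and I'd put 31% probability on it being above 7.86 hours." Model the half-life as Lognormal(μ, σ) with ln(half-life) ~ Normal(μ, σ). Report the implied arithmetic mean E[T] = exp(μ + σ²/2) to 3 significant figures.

If T ~ Lognormal(μ,σ) then ln T ~ Normal(μ,σ), so the p-quantile of ln T is μ + z_p·σ.
ln(5.89) = 1.773 and ln(7.86) = 2.062; z_{0.32} = -0.4677, z_{0.69} = 0.4959.
σ = (2.062 − 1.773)/(0.4959 − (-0.4677)) = 0.299.
μ = 1.773 − (-0.4677)·0.299 = 1.913.
E[T] = exp(μ + σ²/2) = exp(1.913 + 0.0448) = 7.09 hours.

E[T] ≈ 7.09 hours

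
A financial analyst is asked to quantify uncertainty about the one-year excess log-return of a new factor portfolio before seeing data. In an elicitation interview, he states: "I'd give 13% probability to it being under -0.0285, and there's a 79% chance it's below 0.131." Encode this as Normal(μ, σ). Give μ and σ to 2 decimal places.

μ = 0.06, σ = 0.08

For Normal(μ,σ), the p-quantile is μ + z_p·σ. Here z_{0.13} = -1.126, z_{0.79} = 0.8064.
So -0.0285 = μ − 1.126σ and 0.131 = μ + 0.8064σ.
Subtracting: σ = (0.131 − -0.0285)/(0.8064 − (-1.126)) = 0.08.
Then μ = -0.0285 − (-1.126)·0.08 = 0.06.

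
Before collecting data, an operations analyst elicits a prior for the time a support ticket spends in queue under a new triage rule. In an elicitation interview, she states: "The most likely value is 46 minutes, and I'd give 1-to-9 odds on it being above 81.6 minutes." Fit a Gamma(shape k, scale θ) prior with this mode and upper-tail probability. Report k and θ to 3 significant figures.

Gamma(k,θ) with k>1 has mode (k−1)θ, so θ = 46/(k−1).
Need P(X < 81.6) = 0.9 with θ tied to k this way. Start at k = 2, θ = 46: P(X<81.6) ≈ 0.529.
Too low — raise k to concentrate. Iterating converges to k ≈ 6.79.
Then θ = 46/(6.79−1) ≈ 7.95.

k ≈ 6.79, θ ≈ 7.95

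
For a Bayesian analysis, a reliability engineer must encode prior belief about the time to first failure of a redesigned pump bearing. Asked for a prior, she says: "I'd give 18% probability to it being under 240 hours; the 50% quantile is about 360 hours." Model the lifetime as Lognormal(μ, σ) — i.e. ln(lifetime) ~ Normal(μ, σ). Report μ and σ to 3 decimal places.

If T ~ Lognormal(μ,σ) then ln T ~ Normal(μ,σ), so the p-quantile of ln T is μ + z_p·σ.
ln(240) = 5.481 and ln(360) = 5.886; z_{0.18} = -0.9154, z_{0.5} = 0.
σ = (5.886 − 5.481)/(0 − (-0.9154)) = 0.443.
μ = 5.481 − (-0.9154)·0.443 = 5.886.

μ ≈ 5.886, σ ≈ 0.443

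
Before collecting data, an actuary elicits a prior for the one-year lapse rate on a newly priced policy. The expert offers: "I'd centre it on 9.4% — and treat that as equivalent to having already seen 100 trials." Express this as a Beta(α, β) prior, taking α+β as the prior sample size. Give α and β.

α = 9.4, β = 90.6

Under the effective-sample-size interpretation, Beta(α, β) has prior mean α/(α+β) and prior sample size α+β.
So α+β = 100 and α/(α+β) = 0.094, giving α = 0.094·100 = 9.4 and β = 100 − 9.4 = 90.6.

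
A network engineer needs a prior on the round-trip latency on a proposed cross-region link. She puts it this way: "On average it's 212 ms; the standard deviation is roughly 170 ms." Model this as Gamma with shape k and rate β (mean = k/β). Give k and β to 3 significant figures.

For Gamma(k, rate β): mean = k/β, variance = k/β², so CV = 1/√k.
CV = SD/mean = 170/212 = 0.8019, hence k = 1/CV² = 1.56.
Then β = k/mean = 1.56/212 = 0.00734.

k ≈ 1.56, β ≈ 0.00734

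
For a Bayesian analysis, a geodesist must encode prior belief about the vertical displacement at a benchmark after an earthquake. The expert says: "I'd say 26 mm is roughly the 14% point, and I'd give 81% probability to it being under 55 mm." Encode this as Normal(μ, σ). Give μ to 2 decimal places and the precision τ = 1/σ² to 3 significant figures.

For Normal(μ,σ), the p-quantile is μ + z_p·σ. Here z_{0.14} = -1.08, z_{0.81} = 0.8779.
So 26 = μ − 1.08σ and 55 = μ + 0.8779σ.
Subtracting: σ = (55 − 26)/(0.8779 − (-1.08)) = 14.81.
Then μ = 26 − (-1.08)·14.81 = 42.00.
Precision τ = 1/σ² = 1/14.81² = 0.00456.

μ = 42.00, τ = 0.00456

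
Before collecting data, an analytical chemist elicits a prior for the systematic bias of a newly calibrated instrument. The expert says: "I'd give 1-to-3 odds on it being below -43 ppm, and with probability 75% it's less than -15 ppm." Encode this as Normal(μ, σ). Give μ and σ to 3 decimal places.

The p-quantile of Normal(μ,σ) is μ + z_p·σ, with z_{0.25} = -0.6745 and z_{0.75} = 0.6745.
Eliminate σ: μ = (z₂·x₁ − z₁·x₂)/(z₂ − z₁) = (0.6745·-43 − (-0.6745)·-15)/1.349 = -29.000.
Then σ = (x₂ − x₁)/(z₂ − z₁) = (-15 − -43)/1.349 = 20.756.

μ = -29.000, σ = 20.756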